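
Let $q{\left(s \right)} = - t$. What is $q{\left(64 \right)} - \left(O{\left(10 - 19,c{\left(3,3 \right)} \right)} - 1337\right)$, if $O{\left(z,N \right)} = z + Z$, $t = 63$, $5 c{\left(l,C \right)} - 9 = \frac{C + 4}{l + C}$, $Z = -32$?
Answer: $1315$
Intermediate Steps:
$c{\left(l,C \right)} = \frac{9}{5} + \frac{4 + C}{5 \left(C + l\right)}$ ($c{\left(l,C \right)} = \frac{9}{5} + \frac{\left(C + 4\right) \frac{1}{l + C}}{5} = \frac{9}{5} + \frac{\left(4 + C\right) \frac{1}{C + l}}{5} = \frac{9}{5} + \frac{\frac{1}{C + l} \left(4 + C\right)}{5} = \frac{9}{5} + \frac{4 + C}{5 \left(C + l\right)}$)
$O{\left(z,N \right)} = -32 + z$ ($O{\left(z,N \right)} = z - 32 = -32 + z$)
$q{\left(s \right)} = -63$ ($q{\left(s \right)} = \left(-1\right) 63 = -63$)
$q{\left(64 \right)} - \left(O{\left(10 - 19,c{\left(3,3 \right)} \right)} - 1337\right) = -63 - \left(\left(-32 + \left(10 - 19\right)\right) - 1337\right) = -63 - \left(\left(-32 - 9\right) - 1337\right) = -63 - \left(-41 - 1337\right) = -63 - -1378 = -63 + 1378 = 1315$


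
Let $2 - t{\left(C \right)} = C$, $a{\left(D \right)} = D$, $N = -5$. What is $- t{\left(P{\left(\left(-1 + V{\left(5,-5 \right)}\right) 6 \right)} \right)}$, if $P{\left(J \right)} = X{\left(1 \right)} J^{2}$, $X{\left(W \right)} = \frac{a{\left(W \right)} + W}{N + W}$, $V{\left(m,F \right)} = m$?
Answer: $-290$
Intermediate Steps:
$X{\left(W \right)} = \frac{2 W}{-5 + W}$ ($X{\left(W \right)} = \frac{W + W}{-5 + W} = \frac{2 W}{-5 + W}$)
$P{\left(J \right)} = - \frac{J^{2}}{2}$ ($P{\left(J \right)} = 2 \cdot 1 \frac{1}{-5 + 1} J^{2} = 2 \cdot 1 \frac{1}{-4} J^{2} = 2 \cdot 1 \left(- \frac{1}{4}\right) J^{2} = - \frac{J^{2}}{2}$)
$t{\left(C \right)} = 2 - C$
$- t{\left(P{\left(\left(-1 + V{\left(5,-5 \right)}\right) 6 \right)} \right)} = - (2 - - \frac{\left(\left(-1 + 5\right) 6\right)^{2}}{2}) = - (2 - - \frac{\left(4 \cdot 6\right)^{2}}{2}) = - (2 - - \frac{24^{2}}{2}) = - (2 - \left(- \frac{1}{2}\right) 576) = - (2 - -288) = - (2 + 288) = \left(-1\right) 290 = -290$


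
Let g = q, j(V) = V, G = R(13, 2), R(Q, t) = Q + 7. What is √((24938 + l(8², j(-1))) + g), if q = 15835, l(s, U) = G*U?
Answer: √40753 ≈ 201.87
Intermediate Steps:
R(Q, t) = 7 + Q
G = 20 (G = 7 + 13 = 20)
l(s, U) = 20*U
g = 15835
√((24938 + l(8², j(-1))) + g) = √((24938 + 20*(-1)) + 15835) = √((24938 - 20) + 15835) = √(24918 + 15835) = √40753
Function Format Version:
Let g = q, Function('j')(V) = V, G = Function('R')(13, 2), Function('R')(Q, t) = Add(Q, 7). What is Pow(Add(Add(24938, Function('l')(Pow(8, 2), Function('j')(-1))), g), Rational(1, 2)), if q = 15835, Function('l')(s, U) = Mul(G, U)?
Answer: Pow(40753, Rational(1, 2)) ≈ 201.87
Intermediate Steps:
Function('R')(Q, t) = Add(7, Q)
G = 20 (G = Add(7, 13) = 20)
Function('l')(s, U) = Mul(20, U)
g = 15835
Pow(Add(Add(24938, Function('l')(Pow(8, 2), Function('j')(-1))), g), Rational(1, 2)) = Pow(Add(Add(24938, Mul(20, -1)), 15835), Rational(1, 2)) = Pow(Add(Add(24938, -20), 15835), Rational(1, 2)) = Pow(Add(24918, 15835), Rational(1, 2)) = Pow(40753, Rational(1, 2))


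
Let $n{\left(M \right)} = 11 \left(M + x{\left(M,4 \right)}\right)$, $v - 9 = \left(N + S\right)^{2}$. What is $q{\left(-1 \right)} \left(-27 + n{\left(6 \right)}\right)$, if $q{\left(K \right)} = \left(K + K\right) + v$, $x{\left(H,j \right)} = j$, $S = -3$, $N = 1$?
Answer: $913$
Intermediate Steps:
$v = 13$ ($v = 9 + \left(1 - 3\right)^{2} = 9 + \left(-2\right)^{2} = 9 + 4 = 13$)
$n{\left(M \right)} = 44 + 11 M$ ($n{\left(M \right)} = 11 \left(M + 4\right) = 11 \left(4 + M\right) = 44 + 11 M$)
$q{\left(K \right)} = 13 + 2 K$ ($q{\left(K \right)} = \left(K + K\right) + 13 = 2 K + 13 = 13 + 2 K$)
$q{\left(-1 \right)} \left(-27 + n{\left(6 \right)}\right) = \left(13 + 2 \left(-1\right)\right) \left(-27 + \left(44 + 11 \cdot 6\right)\right) = \left(13 - 2\right) \left(-27 + \left(44 + 66\right)\right) = 11 \left(-27 + 110\right) = 11 \cdot 83 = 913$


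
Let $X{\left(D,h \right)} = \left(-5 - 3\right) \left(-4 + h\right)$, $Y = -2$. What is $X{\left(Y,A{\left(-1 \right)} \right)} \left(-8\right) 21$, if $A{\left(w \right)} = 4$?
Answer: $0$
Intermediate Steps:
$X{\left(D,h \right)} = 32 - 8 h$ ($X{\left(D,h \right)} = - 8 \left(-4 + h\right) = 32 - 8 h$)
$X{\left(Y,A{\left(-1 \right)} \right)} \left(-8\right) 21 = \left(32 - 32\right) \left(-8\right) 21 = 0 \left(-8\right) 21 = 0 \cdot 21 = 0$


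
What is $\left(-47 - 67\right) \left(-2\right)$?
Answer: $228$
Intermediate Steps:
$\left(-47 - 67\right) \left(-2\right) = \left(-114\right) \left(-2\right) = 228$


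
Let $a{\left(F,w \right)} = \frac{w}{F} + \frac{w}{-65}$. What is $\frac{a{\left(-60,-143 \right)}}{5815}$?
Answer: $\frac{11}{13956} \approx 0.00078819$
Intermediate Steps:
$a{\left(F,w \right)} = - \frac{w}{65} + \frac{w}{F}$ ($a{\left(F,w \right)} = \frac{w}{F} + w \left(- \frac{1}{65}\right) = \frac{w}{F} - \frac{w}{65} = - \frac{w}{65} + \frac{w}{F}$)
$\frac{a{\left(-60,-143 \right)}}{5815} = \frac{\left(- \frac{1}{65}\right) \left(-143\right) - \frac{143}{-60}}{5815} = \left(\frac{11}{5} - - \frac{143}{60}\right) \frac{1}{5815} = \left(\frac{11}{5} + \frac{143}{60}\right) \frac{1}{5815} = \frac{55}{12} \cdot \frac{1}{5815} = \frac{11}{13956}$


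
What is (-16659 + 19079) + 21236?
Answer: 23656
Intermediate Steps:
(-16659 + 19079) + 21236 = 2420 + 21236 = 23656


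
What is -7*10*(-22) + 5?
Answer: 1545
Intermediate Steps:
-7*10*(-22) + 5 = -70*(-22) + 5 = 1540 + 5 = 1545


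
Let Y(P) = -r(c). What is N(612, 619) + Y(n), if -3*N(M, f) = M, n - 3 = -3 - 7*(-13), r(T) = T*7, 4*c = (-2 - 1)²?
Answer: -879/4 ≈ -219.75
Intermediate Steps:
c = 9/4 (c = (-2 - 1)²/4 = (¼)*(-3)² = (¼)*9 = 9/4 ≈ 2.2500)
r(T) = 7*T
n = 91 (n = 3 + (-3 - 7*(-13)) = 3 + (-3 + 91) = 3 + 88 = 91)
N(M, f) = -M/3
Y(P) = -63/4 (Y(P) = -7*9/4 = -1*63/4 = -63/4)
N(612, 619) + Y(n) = -⅓*612 - 63/4 = -204 - 63/4 = -879/4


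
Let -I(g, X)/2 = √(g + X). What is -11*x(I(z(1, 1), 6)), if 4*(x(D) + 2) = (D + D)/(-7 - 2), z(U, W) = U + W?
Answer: 22 - 22*√2/9 ≈ 18.543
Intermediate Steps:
I(g, X) = -2*√(X + g) (I(g, X) = -2*√(g + X) = -2*√(X + g))
x(D) = -2 - D/18 (x(D) = -2 + ((D + D)/(-7 - 2))/4 = -2 + ((2*D)/(-9))/4 = -2 + ((2*D)*(-⅑))/4 = -2 + (-2*D/9)/4 = -2 - D/18)
-11*x(I(z(1, 1), 6)) = -11*(-2 - (-1)*√(6 + (1 + 1))/9) = -11*(-2 - (-1)*√(6 + 2)/9) = -11*(-2 - (-1)*√8/9) = -11*(-2 - (-1)*2*√2/9) = -11*(-2 - (-2)*√2/9) = -11*(-2 + 2*√2/9) = 22 - 22*√2/9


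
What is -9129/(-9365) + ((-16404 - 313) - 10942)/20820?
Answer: -13792151/38995860 ≈ -0.35368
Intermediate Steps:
-9129/(-9365) + ((-16404 - 313) - 10942)/20820 = -9129*(-1/9365) + (-16717 - 10942)*(1/20820) = 9129/9365 - 27659*1/20820 = 9129/9365 - 27659/20820 = -13792151/38995860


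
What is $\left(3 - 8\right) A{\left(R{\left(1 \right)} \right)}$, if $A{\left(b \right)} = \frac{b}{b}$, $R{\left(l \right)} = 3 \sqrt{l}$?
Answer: $-5$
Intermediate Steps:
$A{\left(b \right)} = 1$
$\left(3 - 8\right) A{\left(R{\left(1 \right)} \right)} = \left(3 - 8\right) 1 = \left(-5\right) 1 = -5$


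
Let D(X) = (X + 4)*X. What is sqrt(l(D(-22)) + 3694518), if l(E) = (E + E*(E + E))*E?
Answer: 3*sqrt(14227734) ≈ 11316.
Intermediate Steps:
D(X) = X*(4 + X) (D(X) = (4 + X)*X = X*(4 + X))
l(E) = E*(E + 2*E**2) (l(E) = (E + E*(2*E))*E = (E + 2*E**2)*E = E*(E + 2*E**2))
sqrt(l(D(-22)) + 3694518) = sqrt((-22*(4 - 22))**2*(1 + 2*(-22*(4 - 22))) + 3694518) = sqrt((-22*(-18))**2*(1 + 2*(-22*(-18))) + 3694518) = sqrt(396**2*(1 + 2*396) + 3694518) = sqrt(156816*(1 + 792) + 3694518) = sqrt(156816*793 + 3694518) = sqrt(124355088 + 3694518) = sqrt(128049606) = 3*sqrt(14227734)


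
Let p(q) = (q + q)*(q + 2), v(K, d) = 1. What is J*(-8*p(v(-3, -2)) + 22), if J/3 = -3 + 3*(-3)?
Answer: 936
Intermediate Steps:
p(q) = 2*q*(2 + q) (p(q) = (2*q)*(2 + q) = 2*q*(2 + q))
J = -36 (J = 3*(-3 + 3*(-3)) = 3*(-3 - 9) = 3*(-12) = -36)
J*(-8*p(v(-3, -2)) + 22) = -36*(-16*(2 + 1) + 22) = -36*(-16*3 + 22) = -36*(-8*6 + 22) = -36*(-48 + 22) = -36*(-26) = 936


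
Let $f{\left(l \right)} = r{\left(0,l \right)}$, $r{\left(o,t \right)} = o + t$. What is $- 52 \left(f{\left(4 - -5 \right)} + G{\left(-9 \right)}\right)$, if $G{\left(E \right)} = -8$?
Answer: $-52$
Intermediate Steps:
$f{\left(l \right)} = l$ ($f{\left(l \right)} = 0 + l = l$)
$- 52 \left(f{\left(4 - -5 \right)} + G{\left(-9 \right)}\right) = - 52 \left(\left(4 - -5\right) - 8\right) = - 52 \left(\left(4 + 5\right) - 8\right) = - 52 \left(9 - 8\right) = \left(-52\right) 1 = -52$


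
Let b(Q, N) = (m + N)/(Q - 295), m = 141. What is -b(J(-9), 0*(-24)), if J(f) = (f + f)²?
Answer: -141/29 ≈ -4.8621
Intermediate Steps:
J(f) = 4*f² (J(f) = (2*f)² = 4*f²)
b(Q, N) = (141 + N)/(-295 + Q) (b(Q, N) = (141 + N)/(Q - 295) = (141 + N)/(-295 + Q))
-b(J(-9), 0*(-24)) = -(141 + 0*(-24))/(-295 + 4*(-9)²) = -(141 + 0)/(-295 + 4*81) = -141/(-295 + 324) = -141/29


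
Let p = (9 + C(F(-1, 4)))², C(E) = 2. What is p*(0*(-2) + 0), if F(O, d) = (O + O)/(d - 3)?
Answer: 0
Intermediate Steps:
F(O, d) = 2*O/(-3 + d) (F(O, d) = (2*O)/(-3 + d) = 2*O/(-3 + d))
p = 121 (p = (9 + 2)² = 11² = 121)
p*(0*(-2) + 0) = 121*(0*(-2) + 0) = 121*(0 + 0) = 121*0 = 0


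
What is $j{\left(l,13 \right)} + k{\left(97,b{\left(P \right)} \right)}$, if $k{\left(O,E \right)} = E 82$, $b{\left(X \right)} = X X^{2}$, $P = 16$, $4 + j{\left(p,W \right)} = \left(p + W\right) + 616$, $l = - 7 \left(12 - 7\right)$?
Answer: $336462$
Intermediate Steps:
$l = -35$ ($l = \left(-7\right) 5 = -35$)
$j{\left(p,W \right)} = 612 + W + p$ ($j{\left(p,W \right)} = -4 + \left(\left(p + W\right) + 616\right) = -4 + \left(\left(W + p\right) + 616\right) = -4 + \left(616 + W + p\right) = 612 + W + p$)
$b{\left(X \right)} = X^{3}$
$k{\left(O,E \right)} = 82 E$
$j{\left(l,13 \right)} + k{\left(97,b{\left(P \right)} \right)} = \left(612 + 13 - 35\right) + 82 \cdot 16^{3} = 590 + 82 \cdot 4096 = 590 + 335872 = 336462$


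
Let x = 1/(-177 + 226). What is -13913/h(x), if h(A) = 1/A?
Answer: -13913/49 ≈ -283.94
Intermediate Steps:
x = 1/49 ≈ 0.020408
-13913/h(x) = -13913/(1/(1/49)) = -13913/49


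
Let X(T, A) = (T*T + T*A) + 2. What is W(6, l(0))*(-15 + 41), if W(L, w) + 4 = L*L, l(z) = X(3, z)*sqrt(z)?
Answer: 832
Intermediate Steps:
X(T, A) = 2 + T**2 + A*T (X(T, A) = (T**2 + A*T) + 2 = 2 + T**2 + A*T)
l(z) = sqrt(z)*(11 + 3*z) (l(z) = (2 + 3**2 + z*3)*sqrt(z) = (2 + 9 + 3*z)*sqrt(z) = (11 + 3*z)*sqrt(z) = sqrt(z)*(11 + 3*z))
W(L, w) = -4 + L**2 (W(L, w) = -4 + L*L = -4 + L**2)
W(6, l(0))*(-15 + 41) = (-4 + 6**2)*(-15 + 41) = (-4 + 36)*26 = 32*26 = 832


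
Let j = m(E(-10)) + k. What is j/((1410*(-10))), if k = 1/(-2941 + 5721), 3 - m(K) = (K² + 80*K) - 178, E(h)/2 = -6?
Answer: -923887/13066000 ≈ -0.070709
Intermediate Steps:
E(h) = -12 (E(h) = 2*(-6) = -12)
m(K) = 181 - K² - 80*K (m(K) = 3 - ((K² + 80*K) - 178) = 3 - (-178 + K² + 80*K) = 3 + (178 - K² - 80*K) = 181 - K² - 80*K)
k = 1/2780 ≈ 0.00035971
j = 2771661/2780 (j = (181 - 1*(-12)² - 80*(-12)) + 1/2780 = (181 - 1*144 + 960) + 1/2780 = (181 - 144 + 960) + 1/2780 = 997 + 1/2780 = 2771661/2780 ≈ 997.00)
j/((1410*(-10))) = 2771661/(2780*((1410*(-10)))) = (2771661/2780)/(-14100) = (2771661/2780)*(-1/14100) = -923887/13066000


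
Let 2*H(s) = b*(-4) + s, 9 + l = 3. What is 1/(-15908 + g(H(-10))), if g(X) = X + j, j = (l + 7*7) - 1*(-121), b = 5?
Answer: -1/15759 ≈ -6.3456e-5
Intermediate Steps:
l = -6 (l = -9 + 3 = -6)
H(s) = -10 + s/2 (H(s) = (5*(-4) + s)/2 = (-20 + s)/2 = -10 + s/2)
j = 164 (j = (-6 + 7*7) - 1*(-121) = (-6 + 49) + 121 = 43 + 121 = 164)
g(X) = 164 + X (g(X) = X + 164 = 164 + X)
1/(-15908 + g(H(-10))) = 1/(-15908 + (164 + (-10 + (½)*(-10)))) = 1/(-15908 + (164 + (-10 - 5))) = 1/(-15908 + (164 - 15)) = 1/(-15908 + 149) = 1/(-15759) = -1/15759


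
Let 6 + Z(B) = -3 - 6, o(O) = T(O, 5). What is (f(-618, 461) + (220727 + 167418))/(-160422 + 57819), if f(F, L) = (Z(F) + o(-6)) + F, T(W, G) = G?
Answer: -387517/102603 ≈ -3.7769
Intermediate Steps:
o(O) = 5
Z(B) = -15 (Z(B) = -6 + (-3 - 6) = -6 - 9 = -15)
f(F, L) = -10 + F (f(F, L) = (-15 + 5) + F = -10 + F)
(f(-618, 461) + (220727 + 167418))/(-160422 + 57819) = ((-10 - 618) + (220727 + 167418))/(-160422 + 57819) = (-628 + 388145)/(-102603) = 387517*(-1/102603) = -387517/102603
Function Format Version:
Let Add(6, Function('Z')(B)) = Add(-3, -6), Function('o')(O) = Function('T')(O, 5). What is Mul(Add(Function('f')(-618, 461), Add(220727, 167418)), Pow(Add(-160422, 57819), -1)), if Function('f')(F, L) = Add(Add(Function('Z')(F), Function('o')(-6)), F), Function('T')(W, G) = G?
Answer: Rational(-387517, 102603) ≈ -3.7769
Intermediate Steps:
Function('o')(O) = 5
Function('Z')(B) = -15 (Function('Z')(B) = Add(-6, Add(-3, -6)) = Add(-6, -9) = -15)
Function('f')(F, L) = Add(-10, F) (Function('f')(F, L) = Add(Add(-15, 5), F) = Add(-10, F))
Mul(Add(Function('f')(-618, 461), Add(220727, 167418)), Pow(Add(-160422, 57819), -1)) = Mul(Add(Add(-10, -618), Add(220727, 167418)), Pow(Add(-160422, 57819), -1)) = Mul(Add(-628, 388145), Pow(-102603, -1)) = Mul(387517, Rational(-1, 102603)) = Rational(-387517, 102603)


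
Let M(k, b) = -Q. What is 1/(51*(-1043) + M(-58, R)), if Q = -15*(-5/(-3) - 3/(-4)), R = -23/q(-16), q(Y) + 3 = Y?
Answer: -4/212627 ≈ -1.8812e-5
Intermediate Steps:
q(Y) = -3 + Y
R = 23/19 (R = -23/(-3 - 16) = -23/(-19) = -23*(-1/19) = 23/19 ≈ 1.2105)
Q = -145/4 (Q = -15*(-5*(-⅓) - 3*(-¼)) = -15*(5/3 + ¾) = -15*29/12 = -145/4 ≈ -36.250)
M(k, b) = 145/4 (M(k, b) = -1*(-145/4) = 145/4)
1/(51*(-1043) + M(-58, R)) = 1/(51*(-1043) + 145/4) = 1/(-53193 + 145/4) = 1/(-212627/4) = -4/212627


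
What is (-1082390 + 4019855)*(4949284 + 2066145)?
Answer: 20607577147485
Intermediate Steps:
(-1082390 + 4019855)*(4949284 + 2066145) = 2937465*7015429 = 20607577147485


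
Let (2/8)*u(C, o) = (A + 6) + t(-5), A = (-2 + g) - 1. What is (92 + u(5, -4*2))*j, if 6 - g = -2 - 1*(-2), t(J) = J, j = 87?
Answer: 9396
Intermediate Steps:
g = 6 (g = 6 - (-2 - 1*(-2)) = 6 - (-2 + 2) = 6 - 1*0 = 6 + 0 = 6)
A = 3 (A = (-2 + 6) - 1 = 4 - 1 = 3)
u(C, o) = 16 (u(C, o) = 4*((3 + 6) - 5) = 4*(9 - 5) = 4*4 = 16)
(92 + u(5, -4*2))*j = (92 + 16)*87 = 108*87 = 9396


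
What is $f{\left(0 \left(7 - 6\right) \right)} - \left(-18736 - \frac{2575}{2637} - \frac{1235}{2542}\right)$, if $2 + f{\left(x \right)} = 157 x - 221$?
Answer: $\frac{124107143647}{6703254} \approx 18514.0$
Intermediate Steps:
$f{\left(x \right)} = -223 + 157 x$ ($f{\left(x \right)} = -2 + \left(157 x - 221\right) = -2 + \left(-221 + 157 x\right) = -223 + 157 x$)
$f{\left(0 \left(7 - 6\right) \right)} - \left(-18736 - \frac{2575}{2637} - \frac{1235}{2542}\right) = \left(-223 + 157 \cdot 0 \left(7 - 6\right)\right) - \left(-18736 - \frac{2575}{2637} - \frac{1235}{2542}\right) = \left(-223 + 157 \cdot 0 \cdot 1\right) - \left(-18736 - \frac{2575}{2637} - \frac{1235}{2542}\right) = \left(-223 + 157 \cdot 0\right) + \left(18736 - \left(- \frac{2575}{2637} - \frac{1235}{2542}\right)\right) = \left(-223 + 0\right) + \left(18736 - - \frac{9802345}{6703254}\right) = -223 + \left(18736 + \frac{9802345}{6703254}\right) = -223 + \frac{125601969289}{6703254} = \frac{124107143647}{6703254}$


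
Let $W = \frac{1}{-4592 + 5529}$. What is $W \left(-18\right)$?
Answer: $- \frac{18}{937} \approx -0.01921$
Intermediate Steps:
$W = \frac{1}{937} \approx 0.0010672$
$W \left(-18\right) = \frac{1}{937} \left(-18\right) = - \frac{18}{937}$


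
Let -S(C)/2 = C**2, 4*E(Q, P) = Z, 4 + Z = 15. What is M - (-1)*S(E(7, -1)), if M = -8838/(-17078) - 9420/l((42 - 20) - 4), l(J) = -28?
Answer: 153889691/478184 ≈ 321.82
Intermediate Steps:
Z = 11 (Z = -4 + 15 = 11)
E(Q, P) = 11/4 (E(Q, P) = (1/4)*11 = 11/4)
S(C) = -2*C**2
M = 20140278/59773 (M = -8838/(-17078) - 9420/(-28) = -8838*(-1/17078) - 9420*(-1/28) = 4419/8539 + 2355/7 = 20140278/59773 ≈ 336.95)
M - (-1)*S(E(7, -1)) = 20140278/59773 - (-1)*(-2*(11/4)**2) = 20140278/59773 - (-1)*(-2*121/16) = 20140278/59773 - (-1)*(-121)/8 = 20140278/59773 - 1*121/8 = 20140278/59773 - 121/8 = 153889691/478184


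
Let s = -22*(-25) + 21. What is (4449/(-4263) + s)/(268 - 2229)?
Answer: -809908/2786581 ≈ -0.29065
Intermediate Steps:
s = 571 (s = 550 + 21 = 571)
(4449/(-4263) + s)/(268 - 2229) = (4449/(-4263) + 571)/(268 - 2229) = (4449*(-1/4263) + 571)/(-1961) = (-1483/1421 + 571)*(-1/1961) = (809908/1421)*(-1/1961) = -809908/2786581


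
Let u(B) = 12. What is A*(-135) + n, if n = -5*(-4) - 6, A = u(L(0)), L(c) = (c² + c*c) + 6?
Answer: -1606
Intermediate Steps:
L(c) = 6 + 2*c² (L(c) = (c² + c²) + 6 = 2*c² + 6 = 6 + 2*c²)
A = 12
n = 14 (n = 20 - 6 = 14)
A*(-135) + n = 12*(-135) + 14 = -1620 + 14 = -1606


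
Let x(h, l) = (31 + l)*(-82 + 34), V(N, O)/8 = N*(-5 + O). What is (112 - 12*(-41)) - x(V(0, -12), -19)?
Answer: 1180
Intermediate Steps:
V(N, O) = 8*N*(-5 + O) (V(N, O) = 8*(N*(-5 + O)) = 8*N*(-5 + O))
x(h, l) = -1488 - 48*l (x(h, l) = (31 + l)*(-48) = -1488 - 48*l)
(112 - 12*(-41)) - x(V(0, -12), -19) = (112 - 12*(-41)) - (-1488 - 48*(-19)) = (112 + 492) - (-1488 + 912) = 604 - 1*(-576) = 604 + 576 = 1180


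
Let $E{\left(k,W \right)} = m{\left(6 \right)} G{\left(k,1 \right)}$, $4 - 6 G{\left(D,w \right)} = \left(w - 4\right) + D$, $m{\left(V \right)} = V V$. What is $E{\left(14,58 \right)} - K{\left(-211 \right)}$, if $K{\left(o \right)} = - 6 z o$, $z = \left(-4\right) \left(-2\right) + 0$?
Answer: $-10170$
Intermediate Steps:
$m{\left(V \right)} = V^{2}$
$G{\left(D,w \right)} = \frac{4}{3} - \frac{D}{6} - \frac{w}{6}$ ($G{\left(D,w \right)} = \frac{2}{3} - \frac{\left(w - 4\right) + D}{6} = \frac{2}{3} - \frac{\left(-4 + w\right) + D}{6} = \frac{2}{3} - \frac{-4 + D + w}{6} = \frac{2}{3} - \left(- \frac{2}{3} + \frac{D}{6} + \frac{w}{6}\right) = \frac{4}{3} - \frac{D}{6} - \frac{w}{6}$)
$z = 8$ ($z = 8 + 0 = 8$)
$E{\left(k,W \right)} = 42 - 6 k$ ($E{\left(k,W \right)} = 6^{2} \left(\frac{4}{3} - \frac{k}{6} - \frac{1}{6}\right) = 36 \left(\frac{4}{3} - \frac{k}{6} - \frac{1}{6}\right) = 36 \left(\frac{7}{6} - \frac{k}{6}\right) = 42 - 6 k$)
$K{\left(o \right)} = - 48 o$ ($K{\left(o \right)} = \left(-6\right) 8 o = - 48 o$)
$E{\left(14,58 \right)} - K{\left(-211 \right)} = \left(42 - 84\right) - \left(-48\right) \left(-211\right) = \left(42 - 84\right) - 10128 = -42 - 10128 = -10170$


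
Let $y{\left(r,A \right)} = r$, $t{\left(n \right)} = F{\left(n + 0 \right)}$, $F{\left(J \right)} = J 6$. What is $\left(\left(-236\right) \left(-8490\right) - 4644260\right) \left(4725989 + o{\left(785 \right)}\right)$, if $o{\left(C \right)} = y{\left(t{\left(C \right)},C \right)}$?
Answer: $-12491978393380$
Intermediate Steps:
$F{\left(J \right)} = 6 J$
$t{\left(n \right)} = 6 n$ ($t{\left(n \right)} = 6 \left(n + 0\right) = 6 n$)
$o{\left(C \right)} = 6 C$
$\left(\left(-236\right) \left(-8490\right) - 4644260\right) \left(4725989 + o{\left(785 \right)}\right) = \left(\left(-236\right) \left(-8490\right) - 4644260\right) \left(4725989 + 6 \cdot 785\right) = \left(2003640 - 4644260\right) \left(4725989 + 4710\right) = \left(-2640620\right) 4730699 = -12491978393380$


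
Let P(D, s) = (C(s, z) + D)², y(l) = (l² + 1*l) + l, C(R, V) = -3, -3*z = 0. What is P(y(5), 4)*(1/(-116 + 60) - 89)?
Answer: -638080/7 ≈ -91154.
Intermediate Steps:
z = 0 (z = -⅓*0 = 0)
y(l) = l² + 2*l (y(l) = (l² + l) + l = (l + l²) + l = l² + 2*l)
P(D, s) = (-3 + D)²
P(y(5), 4)*(1/(-116 + 60) - 89) = (-3 + 5*(2 + 5))²*(1/(-116 + 60) - 89) = (-3 + 5*7)²*(1/(-56) - 89) = (-3 + 35)²*(-1/56 - 89) = 32²*(-4985/56) = 1024*(-4985/56) = -638080/7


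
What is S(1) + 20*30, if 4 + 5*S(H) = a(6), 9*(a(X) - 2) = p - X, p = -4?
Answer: 26972/45 ≈ 599.38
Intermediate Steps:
a(X) = 14/9 - X/9 (a(X) = 2 + (-4 - X)/9 = 2 + (-4/9 - X/9) = 14/9 - X/9)
S(H) = -28/45 (S(H) = -⅘ + (14/9 - ⅑*6)/5 = -⅘ + (14/9 - ⅔)/5 = -⅘ + (⅕)*(8/9) = -⅘ + 8/45 = -28/45)
S(1) + 20*30 = -28/45 + 20*30 = -28/45 + 600 = 26972/45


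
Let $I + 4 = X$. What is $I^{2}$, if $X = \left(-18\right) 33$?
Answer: $357604$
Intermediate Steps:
$X = -594$
$I = -598$ ($I = -4 - 594 = -598$)
$I^{2} = \left(-598\right)^{2} = 357604$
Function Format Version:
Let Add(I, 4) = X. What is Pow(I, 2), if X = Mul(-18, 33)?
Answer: 357604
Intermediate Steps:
X = -594
I = -598 (I = Add(-4, -594) = -598)
Pow(I, 2) = Pow(-598, 2) = 357604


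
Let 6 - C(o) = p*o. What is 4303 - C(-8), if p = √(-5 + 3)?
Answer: 4297 - 8*I*√2 ≈ 4297.0 - 11.314*I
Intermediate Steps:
p = I*√2 (p = √(-2) = I*√2 ≈ 1.4142*I)
C(o) = 6 - I*o*√2 (C(o) = 6 - I*√2*o = 6 - I*o*√2)
4303 - C(-8) = 4303 - (6 - 1*I*(-8)*√2) = 4303 - (6 + 8*I*√2) = 4303 + (-6 - 8*I*√2) = 4297 - 8*I*√2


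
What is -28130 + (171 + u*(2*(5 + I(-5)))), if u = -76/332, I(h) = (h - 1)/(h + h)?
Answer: -11604049/415 ≈ -27962.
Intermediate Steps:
I(h) = (-1 + h)/(2*h) (I(h) = (-1 + h)/((2*h)) = (-1 + h)*(1/(2*h)) = (-1 + h)/(2*h))
u = -19/83 (u = -76*1/332 = -19/83 ≈ -0.22892)
-28130 + (171 + u*(2*(5 + I(-5)))) = -28130 + (171 - 38*(5 + (1/2)*(-1 - 5)/(-5))/83) = -28130 + (171 - 38*(5 + (1/2)*(-1/5)*(-6))/83) = -28130 + (171 - 38*(5 + 3/5)/83) = -28130 + (171 - 38*28/(83*5)) = -28130 + (171 - 19/83*56/5) = -28130 + (171 - 1064/415) = -28130 + 69901/415 = -11604049/415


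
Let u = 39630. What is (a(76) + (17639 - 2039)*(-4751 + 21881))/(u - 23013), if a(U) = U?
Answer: 267228076/16617 ≈ 16082.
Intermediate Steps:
(a(76) + (17639 - 2039)*(-4751 + 21881))/(u - 23013) = (76 + (17639 - 2039)*(-4751 + 21881))/(39630 - 23013) = (76 + 15600*17130)/16617 = (76 + 267228000)*(1/16617) = 267228076*(1/16617) = 267228076/16617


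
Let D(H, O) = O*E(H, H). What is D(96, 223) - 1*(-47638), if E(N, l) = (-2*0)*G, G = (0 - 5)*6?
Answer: 47638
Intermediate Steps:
G = -30 (G = -5*6 = -30)
E(N, l) = 0 (E(N, l) = -2*0*(-30) = 0*(-30) = 0)
D(H, O) = 0 (D(H, O) = O*0 = 0)
D(96, 223) - 1*(-47638) = 0 - 1*(-47638) = 0 + 47638 = 47638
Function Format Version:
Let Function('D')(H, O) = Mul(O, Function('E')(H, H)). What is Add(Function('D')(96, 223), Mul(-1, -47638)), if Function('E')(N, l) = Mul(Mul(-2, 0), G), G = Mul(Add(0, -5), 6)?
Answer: 47638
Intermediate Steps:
G = -30 (G = Mul(-5, 6) = -30)
Function('E')(N, l) = 0 (Function('E')(N, l) = Mul(Mul(-2, 0), -30) = Mul(0, -30) = 0)
Function('D')(H, O) = 0 (Function('D')(H, O) = Mul(O, 0) = 0)
Add(Function('D')(96, 223), Mul(-1, -47638)) = Add(0, Mul(-1, -47638)) = Add(0, 47638) = 47638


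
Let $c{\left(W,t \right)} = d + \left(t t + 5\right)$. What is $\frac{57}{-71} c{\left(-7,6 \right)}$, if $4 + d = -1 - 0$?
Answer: $- \frac{2052}{71} \approx -28.901$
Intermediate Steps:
$d = -5$ ($d = -4 - 1 = -5$)
$c{\left(W,t \right)} = t^{2}$ ($c{\left(W,t \right)} = -5 + \left(t t + 5\right) = -5 + \left(t^{2} + 5\right) = -5 + \left(5 + t^{2}\right) = t^{2}$)
$\frac{57}{-71} c{\left(-7,6 \right)} = \frac{57}{-71} \cdot 6^{2} = 57 \left(- \frac{1}{71}\right) 36 = \left(- \frac{57}{71}\right) 36 = - \frac{2052}{71}$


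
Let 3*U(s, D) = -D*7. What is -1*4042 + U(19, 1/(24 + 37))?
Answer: -739693/183 ≈ -4042.0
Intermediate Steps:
U(s, D) = -7*D/3 (U(s, D) = (-D*7)/3 = (-7*D)/3 = -7*D/3)
-1*4042 + U(19, 1/(24 + 37)) = -1*4042 - 7/(3*(24 + 37)) = -4042 - 7/3/61 = -4042 - 7/3*1/61 = -4042 - 7/183 = -739693/183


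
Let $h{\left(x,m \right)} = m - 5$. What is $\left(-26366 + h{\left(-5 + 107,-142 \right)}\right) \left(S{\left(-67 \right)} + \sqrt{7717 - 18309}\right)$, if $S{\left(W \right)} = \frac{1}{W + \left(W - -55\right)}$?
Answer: $\frac{26513}{79} - 106052 i \sqrt{662} \approx 335.61 - 2.7287 \cdot 10^{6} i$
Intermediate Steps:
$h{\left(x,m \right)} = -5 + m$
$S{\left(W \right)} = \frac{1}{55 + 2 W}$ ($S{\left(W \right)} = \frac{1}{W + \left(W + 55\right)} = \frac{1}{W + \left(55 + W\right)} = \frac{1}{55 + 2 W}$)
$\left(-26366 + h{\left(-5 + 107,-142 \right)}\right) \left(S{\left(-67 \right)} + \sqrt{7717 - 18309}\right) = \left(-26366 - 147\right) \left(\frac{1}{55 + 2 \left(-67\right)} + \sqrt{7717 - 18309}\right) = \left(-26366 - 147\right) \left(\frac{1}{55 - 134} + \sqrt{-10592}\right) = - 26513 \left(\frac{1}{-79} + 4 i \sqrt{662}\right) = - 26513 \left(- \frac{1}{79} + 4 i \sqrt{662}\right) = \frac{26513}{79} - 106052 i \sqrt{662}$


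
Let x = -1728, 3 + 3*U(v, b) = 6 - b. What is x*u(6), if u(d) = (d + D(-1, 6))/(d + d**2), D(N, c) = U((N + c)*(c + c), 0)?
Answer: -288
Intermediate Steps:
U(v, b) = 1 - b/3 (U(v, b) = -1 + (6 - b)/3 = -1 + (2 - b/3) = 1 - b/3)
D(N, c) = 1 (D(N, c) = 1 - 1/3*0 = 1 + 0 = 1)
u(d) = (1 + d)/(d + d**2) (u(d) = (d + 1)/(d + d**2) = (1 + d)/(d + d**2))
x*u(6) = -1728/6 = -1728*1/6 = -288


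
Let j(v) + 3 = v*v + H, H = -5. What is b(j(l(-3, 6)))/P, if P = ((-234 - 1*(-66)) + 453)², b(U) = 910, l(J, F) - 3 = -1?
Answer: 182/16245 ≈ 0.011203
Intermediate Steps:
l(J, F) = 2 (l(J, F) = 3 - 1 = 2)
j(v) = -8 + v² (j(v) = -3 + (v*v - 5) = -3 + (v² - 5) = -3 + (-5 + v²) = -8 + v²)
P = 81225 (P = ((-234 + 66) + 453)² = (-168 + 453)² = 285² = 81225)
b(j(l(-3, 6)))/P = 910/81225 = 910*(1/81225) = 182/16245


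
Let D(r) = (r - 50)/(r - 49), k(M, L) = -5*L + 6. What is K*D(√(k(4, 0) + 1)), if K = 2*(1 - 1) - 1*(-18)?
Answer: 349/19 + √7/133 ≈ 18.388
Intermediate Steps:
k(M, L) = 6 - 5*L
D(r) = (-50 + r)/(-49 + r)
K = 18 (K = 2*0 + 18 = 0 + 18 = 18)
K*D(√(k(4, 0) + 1)) = 18*((-50 + √((6 - 5*0) + 1))/(-49 + √((6 - 5*0) + 1))) = 18*((-50 + √((6 + 0) + 1))/(-49 + √((6 + 0) + 1))) = 18*((-50 + √(6 + 1))/(-49 + √(6 + 1))) = 18*((-50 + √7)/(-49 + √7)) = 18*(-50 + √7)/(-49 + √7)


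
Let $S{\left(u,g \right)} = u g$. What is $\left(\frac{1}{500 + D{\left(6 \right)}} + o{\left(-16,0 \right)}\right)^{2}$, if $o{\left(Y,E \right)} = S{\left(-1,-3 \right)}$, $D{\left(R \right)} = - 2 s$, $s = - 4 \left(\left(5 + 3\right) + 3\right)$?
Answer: $\frac{3115225}{345744} \approx 9.0102$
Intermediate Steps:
$s = -44$ ($s = - 4 \left(8 + 3\right) = \left(-4\right) 11 = -44$)
$D{\left(R \right)} = 88$ ($D{\left(R \right)} = \left(-2\right) \left(-44\right) = 88$)
$S{\left(u,g \right)} = g u$
$o{\left(Y,E \right)} = 3$ ($o{\left(Y,E \right)} = \left(-3\right) \left(-1\right) = 3$)
$\left(\frac{1}{500 + D{\left(6 \right)}} + o{\left(-16,0 \right)}\right)^{2} = \left(\frac{1}{500 + 88} + 3\right)^{2} = \left(\frac{1}{588} + 3\right)^{2} = \left(\frac{1765}{588}\right)^{2} = \frac{3115225}{345744}$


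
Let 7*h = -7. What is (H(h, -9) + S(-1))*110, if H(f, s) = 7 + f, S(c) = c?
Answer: 550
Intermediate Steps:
h = -1 (h = (1/7)*(-7) = -1)
(H(h, -9) + S(-1))*110 = ((7 - 1) - 1)*110 = (6 - 1)*110 = 5*110 = 550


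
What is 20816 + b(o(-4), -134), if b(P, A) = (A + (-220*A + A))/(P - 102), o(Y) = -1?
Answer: 2114836/103 ≈ 20532.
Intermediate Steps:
b(P, A) = -218*A/(-102 + P) (b(P, A) = (A - 219*A)/(-102 + P) = (-218*A)/(-102 + P) = -218*A/(-102 + P))
20816 + b(o(-4), -134) = 20816 - 218*(-134)/(-102 - 1) = 20816 - 218*(-134)/(-103) = 20816 - 218*(-134)*(-1/103) = 20816 - 29212/103 = 2114836/103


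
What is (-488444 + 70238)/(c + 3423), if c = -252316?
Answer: 418206/248893 ≈ 1.6803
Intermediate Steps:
(-488444 + 70238)/(c + 3423) = (-488444 + 70238)/(-252316 + 3423) = -418206/(-248893) = -418206*(-1/248893) = 418206/248893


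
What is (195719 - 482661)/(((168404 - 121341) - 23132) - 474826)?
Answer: 286942/450895 ≈ 0.63638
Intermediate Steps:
(195719 - 482661)/(((168404 - 121341) - 23132) - 474826) = -286942/((47063 - 23132) - 474826) = -286942/(23931 - 474826) = -286942/(-450895) = -286942*(-1/450895) = 286942/450895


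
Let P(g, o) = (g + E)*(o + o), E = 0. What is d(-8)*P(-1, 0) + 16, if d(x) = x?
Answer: 16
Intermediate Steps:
P(g, o) = 2*g*o (P(g, o) = (g + 0)*(o + o) = g*(2*o) = 2*g*o)
d(-8)*P(-1, 0) + 16 = -16*(-1)*0 + 16 = -8*0 + 16 = 0 + 16 = 16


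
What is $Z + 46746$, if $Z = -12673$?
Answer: $34073$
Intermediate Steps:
$Z + 46746 = -12673 + 46746 = 34073$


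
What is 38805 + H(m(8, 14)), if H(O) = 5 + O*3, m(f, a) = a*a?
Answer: 39398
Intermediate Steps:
m(f, a) = a**2
H(O) = 5 + 3*O
38805 + H(m(8, 14)) = 38805 + (5 + 3*14**2) = 38805 + (5 + 3*196) = 38805 + (5 + 588) = 38805 + 593 = 39398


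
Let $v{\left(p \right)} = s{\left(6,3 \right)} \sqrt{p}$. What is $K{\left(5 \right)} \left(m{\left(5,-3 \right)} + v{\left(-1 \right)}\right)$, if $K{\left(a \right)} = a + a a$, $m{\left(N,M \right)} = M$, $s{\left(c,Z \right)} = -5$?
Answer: $-90 - 150 i \approx -90.0 - 150.0 i$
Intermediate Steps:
$K{\left(a \right)} = a + a^{2}$
$v{\left(p \right)} = - 5 \sqrt{p}$
$K{\left(5 \right)} \left(m{\left(5,-3 \right)} + v{\left(-1 \right)}\right) = 5 \left(1 + 5\right) \left(-3 - 5 \sqrt{-1}\right) = 5 \cdot 6 \left(-3 - 5 i\right) = 30 \left(-3 - 5 i\right) = -90 - 150 i$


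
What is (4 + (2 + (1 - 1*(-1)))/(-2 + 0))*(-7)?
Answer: -14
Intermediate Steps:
(4 + (2 + (1 - 1*(-1)))/(-2 + 0))*(-7) = (4 + (2 + (1 + 1))/(-2))*(-7) = (4 + (2 + 2)*(-½))*(-7) = (4 + 4*(-½))*(-7) = (4 - 2)*(-7) = 2*(-7) = -14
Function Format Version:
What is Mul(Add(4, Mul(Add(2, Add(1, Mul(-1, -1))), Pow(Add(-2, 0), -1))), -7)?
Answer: -14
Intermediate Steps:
Mul(Add(4, Mul(Add(2, Add(1, Mul(-1, -1))), Pow(Add(-2, 0), -1))), -7) = Mul(Add(4, Mul(Add(2, Add(1, 1)), Pow(-2, -1))), -7) = Mul(Add(4, Mul(Add(2, 2), Rational(-1, 2))), -7) = Mul(Add(4, Mul(4, Rational(-1, 2))), -7) = Mul(Add(4, -2), -7) = Mul(2, -7) = -14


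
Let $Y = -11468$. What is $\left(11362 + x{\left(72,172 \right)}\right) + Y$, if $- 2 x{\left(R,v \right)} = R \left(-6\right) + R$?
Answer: $74$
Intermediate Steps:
$x{\left(R,v \right)} = \frac{5 R}{2}$ ($x{\left(R,v \right)} = - \frac{R \left(-6\right) + R}{2} = - \frac{- 6 R + R}{2} = - \frac{\left(-5\right) R}{2} = \frac{5 R}{2}$)
$\left(11362 + x{\left(72,172 \right)}\right) + Y = \left(11362 + \frac{5}{2} \cdot 72\right) - 11468 = \left(11362 + 180\right) - 11468 = 11542 - 11468 = 74$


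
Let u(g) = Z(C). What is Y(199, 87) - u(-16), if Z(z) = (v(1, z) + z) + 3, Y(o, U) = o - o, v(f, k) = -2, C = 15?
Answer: -16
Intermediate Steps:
Y(o, U) = 0
Z(z) = 1 + z (Z(z) = (-2 + z) + 3 = 1 + z)
u(g) = 16 (u(g) = 1 + 15 = 16)
Y(199, 87) - u(-16) = 0 - 1*16 = 0 - 16 = -16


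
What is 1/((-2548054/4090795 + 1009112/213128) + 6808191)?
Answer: 108982869595/741976640056936536 ≈ 1.4688e-7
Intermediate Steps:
1/((-2548054/4090795 + 1009112/213128) + 6808191) = 1/((-2548054*1/4090795 + 1009112*(1/213128)) + 6808191) = 1/((-2548054/4090795 + 126139/26641) + 6808191) = 1/(448126083891/108982869595 + 6808191) = 1/(741976640056936536/108982869595) = 108982869595/741976640056936536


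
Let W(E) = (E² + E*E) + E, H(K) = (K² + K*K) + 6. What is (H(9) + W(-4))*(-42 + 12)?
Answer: -5880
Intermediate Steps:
H(K) = 6 + 2*K² (H(K) = (K² + K²) + 6 = 2*K² + 6 = 6 + 2*K²)
W(E) = E + 2*E² (W(E) = (E² + E²) + E = 2*E² + E = E + 2*E²)
(H(9) + W(-4))*(-42 + 12) = ((6 + 2*9²) - 4*(1 + 2*(-4)))*(-42 + 12) = ((6 + 2*81) - 4*(1 - 8))*(-30) = ((6 + 162) - 4*(-7))*(-30) = (168 + 28)*(-30) = 196*(-30) = -5880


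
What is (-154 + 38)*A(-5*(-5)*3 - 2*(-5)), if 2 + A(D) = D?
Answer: -9628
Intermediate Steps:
A(D) = -2 + D
(-154 + 38)*A(-5*(-5)*3 - 2*(-5)) = (-154 + 38)*(-2 + (-5*(-5)*3 - 2*(-5))) = -116*(-2 + (25*3 + 10)) = -116*(-2 + (75 + 10)) = -116*(-2 + 85) = -116*83 = -9628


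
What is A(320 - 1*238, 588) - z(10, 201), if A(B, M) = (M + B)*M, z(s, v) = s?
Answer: 393950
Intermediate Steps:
A(B, M) = M*(B + M) (A(B, M) = (B + M)*M = M*(B + M))
A(320 - 1*238, 588) - z(10, 201) = 588*((320 - 1*238) + 588) - 1*10 = 588*((320 - 238) + 588) - 10 = 588*(82 + 588) - 10 = 588*670 - 10 = 393960 - 10 = 393950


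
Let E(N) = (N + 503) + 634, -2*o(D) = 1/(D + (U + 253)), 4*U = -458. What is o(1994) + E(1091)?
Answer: 9502419/4265 ≈ 2228.0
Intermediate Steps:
U = -229/2 (U = (¼)*(-458) = -229/2 ≈ -114.50)
o(D) = -1/(2*(277/2 + D)) (o(D) = -1/(2*(D + (-229/2 + 253))) = -1/(2*(D + 277/2)) = -1/(2*(277/2 + D)))
E(N) = 1137 + N (E(N) = (503 + N) + 634 = 1137 + N)
o(1994) + E(1091) = -1/(277 + 2*1994) + (1137 + 1091) = -1/(277 + 3988) + 2228 = -1/4265 + 2228 = 9502419/4265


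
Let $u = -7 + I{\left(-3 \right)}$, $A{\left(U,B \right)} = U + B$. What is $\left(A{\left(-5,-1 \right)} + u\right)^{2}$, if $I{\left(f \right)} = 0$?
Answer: $169$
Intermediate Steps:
$A{\left(U,B \right)} = B + U$
$u = -7$ ($u = -7 + 0 = -7$)
$\left(A{\left(-5,-1 \right)} + u\right)^{2} = \left(\left(-1 - 5\right) - 7\right)^{2} = \left(-6 - 7\right)^{2} = \left(-13\right)^{2} = 169$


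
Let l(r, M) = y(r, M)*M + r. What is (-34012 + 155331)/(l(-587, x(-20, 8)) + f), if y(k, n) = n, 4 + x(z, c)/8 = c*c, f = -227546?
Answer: 121319/2267 ≈ 53.515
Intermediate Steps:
x(z, c) = -32 + 8*c² (x(z, c) = -32 + 8*(c*c) = -32 + 8*c²)
l(r, M) = r + M² (l(r, M) = M*M + r = M² + r = r + M²)
(-34012 + 155331)/(l(-587, x(-20, 8)) + f) = (-34012 + 155331)/((-587 + (-32 + 8*8²)²) - 227546) = 121319/((-587 + (-32 + 8*64)²) - 227546) = 121319/((-587 + (-32 + 512)²) - 227546) = 121319/((-587 + 480²) - 227546) = 121319/((-587 + 230400) - 227546) = 121319/(229813 - 227546) = 121319/2267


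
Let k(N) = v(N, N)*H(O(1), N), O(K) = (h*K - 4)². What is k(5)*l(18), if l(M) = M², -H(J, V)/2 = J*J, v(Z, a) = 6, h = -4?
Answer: -15925248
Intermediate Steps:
O(K) = (-4 - 4*K)² (O(K) = (-4*K - 4)² = (-4 - 4*K)²)
H(J, V) = -2*J² (H(J, V) = -2*J*J = -2*J²)
k(N) = -49152 (k(N) = 6*(-2*256*(1 + 1)⁴) = 6*(-2*(16*2²)²) = 6*(-2*(16*4)²) = 6*(-2*64²) = 6*(-2*4096) = 6*(-8192) = -49152)
k(5)*l(18) = -49152*18² = -49152*324 = -15925248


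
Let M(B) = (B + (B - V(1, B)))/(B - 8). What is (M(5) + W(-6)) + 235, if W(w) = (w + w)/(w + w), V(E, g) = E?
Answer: 233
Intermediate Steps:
W(w) = 1 (W(w) = (2*w)/((2*w)) = (2*w)*(1/(2*w)) = 1)
M(B) = (-1 + 2*B)/(-8 + B) (M(B) = (B + (B - 1*1))/(B - 8) = (B + (B - 1))/(-8 + B) = (B + (-1 + B))/(-8 + B) = (-1 + 2*B)/(-8 + B))
(M(5) + W(-6)) + 235 = ((-1 + 2*5)/(-8 + 5) + 1) + 235 = ((-1 + 10)/(-3) + 1) + 235 = (-⅓*9 + 1) + 235 = (-3 + 1) + 235 = -2 + 235 = 233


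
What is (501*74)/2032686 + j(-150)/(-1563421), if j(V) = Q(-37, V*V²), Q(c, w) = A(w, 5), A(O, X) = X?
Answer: 9658684454/529657329801 ≈ 0.018236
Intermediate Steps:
Q(c, w) = 5
j(V) = 5
(501*74)/2032686 + j(-150)/(-1563421) = (501*74)/2032686 + 5/(-1563421) = 37074*(1/2032686) + 5*(-1/1563421) = 6179/338781 - 5/1563421 = 9658684454/529657329801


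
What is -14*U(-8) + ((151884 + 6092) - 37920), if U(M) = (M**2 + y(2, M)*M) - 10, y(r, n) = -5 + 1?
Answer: 118852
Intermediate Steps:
y(r, n) = -4
U(M) = -10 + M**2 - 4*M (U(M) = (M**2 - 4*M) - 10 = -10 + M**2 - 4*M)
-14*U(-8) + ((151884 + 6092) - 37920) = -14*(-10 + (-8)**2 - 4*(-8)) + ((151884 + 6092) - 37920) = -14*(-10 + 64 + 32) + (157976 - 37920) = -14*86 + 120056 = -1204 + 120056 = 118852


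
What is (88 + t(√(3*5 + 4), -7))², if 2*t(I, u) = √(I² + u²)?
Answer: (88 + √17)² ≈ 8486.7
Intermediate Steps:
t(I, u) = √(I² + u²)/2
(88 + t(√(3*5 + 4), -7))² = (88 + √((√(3*5 + 4))² + (-7)²)/2)² = (88 + √((√(15 + 4))² + 49)/2)² = (88 + √((√19)² + 49)/2)² = (88 + √(19 + 49)/2)² = (88 + √68/2)² = (88 + (2*√17)/2)² = (88 + √17)²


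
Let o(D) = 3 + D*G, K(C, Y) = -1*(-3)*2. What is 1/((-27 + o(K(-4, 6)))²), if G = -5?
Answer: 1/2916 ≈ 0.00034294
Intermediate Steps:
K(C, Y) = 6 (K(C, Y) = 3*2 = 6)
o(D) = 3 - 5*D (o(D) = 3 + D*(-5) = 3 - 5*D)
1/((-27 + o(K(-4, 6)))²) = 1/((-27 + (3 - 5*6))²) = 1/((-27 + (3 - 30))²) = 1/((-27 - 27)²) = 1/((-54)²) = 1/2916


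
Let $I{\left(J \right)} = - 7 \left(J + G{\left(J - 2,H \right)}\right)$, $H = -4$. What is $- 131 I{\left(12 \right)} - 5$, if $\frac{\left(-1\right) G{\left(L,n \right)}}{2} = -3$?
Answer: $16501$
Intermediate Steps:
$G{\left(L,n \right)} = 6$ ($G{\left(L,n \right)} = \left(-2\right) \left(-3\right) = 6$)
$I{\left(J \right)} = -42 - 7 J$ ($I{\left(J \right)} = - 7 \left(J + 6\right) = - 7 \left(6 + J\right) = -42 - 7 J$)
$- 131 I{\left(12 \right)} - 5 = - 131 \left(-42 - 84\right) - 5 = \left(-131\right) \left(-126\right) - 5 = 16506 - 5 = 16501$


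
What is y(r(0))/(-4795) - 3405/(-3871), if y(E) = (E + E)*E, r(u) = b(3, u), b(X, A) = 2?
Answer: 2328001/2651635 ≈ 0.87795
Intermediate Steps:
r(u) = 2
y(E) = 2*E² (y(E) = (2*E)*E = 2*E²)
y(r(0))/(-4795) - 3405/(-3871) = (2*2²)/(-4795) - 3405/(-3871) = (2*4)*(-1/4795) - 3405*(-1/3871) = 8*(-1/4795) + 3405/3871 = -8/4795 + 3405/3871 = 2328001/2651635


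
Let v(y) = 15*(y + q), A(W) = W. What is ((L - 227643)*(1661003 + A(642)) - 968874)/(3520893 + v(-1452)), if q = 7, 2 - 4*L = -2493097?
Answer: 292177133491/1555208 ≈ 1.8787e+5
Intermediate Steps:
L = 2493099/4 (L = 1/2 - 1/4*(-2493097) = 1/2 + 2493097/4 = 2493099/4 ≈ 6.2328e+5)
v(y) = 105 + 15*y (v(y) = 15*(y + 7) = 15*(7 + y) = 105 + 15*y)
((L - 227643)*(1661003 + A(642)) - 968874)/(3520893 + v(-1452)) = ((2493099/4 - 227643)*(1661003 + 642) - 968874)/(3520893 + (105 + 15*(-1452))) = ((1582527/4)*1661645 - 968874)/(3520893 + (105 - 21780)) = (2629598076915/4 - 968874)/(3520893 - 21675) = (2629594201419/4)/3499218 = (2629594201419/4)*(1/3499218) = 292177133491/1555208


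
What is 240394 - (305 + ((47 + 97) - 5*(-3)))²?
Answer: 25098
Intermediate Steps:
240394 - (305 + ((47 + 97) - 5*(-3)))² = 240394 - (305 + (144 + 15))² = 240394 - (305 + 159)² = 240394 - 1*464² = 240394 - 1*215296 = 240394 - 215296 = 25098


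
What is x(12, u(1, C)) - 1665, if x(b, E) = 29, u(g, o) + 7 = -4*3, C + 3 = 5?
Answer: -1636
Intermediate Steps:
C = 2 (C = -3 + 5 = 2)
u(g, o) = -19 (u(g, o) = -7 - 4*3 = -7 - 12 = -19)
x(12, u(1, C)) - 1665 = 29 - 1665 = -1636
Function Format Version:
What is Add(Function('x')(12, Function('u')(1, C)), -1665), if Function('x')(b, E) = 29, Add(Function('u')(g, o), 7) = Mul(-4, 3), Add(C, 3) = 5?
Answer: -1636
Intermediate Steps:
C = 2 (C = Add(-3, 5) = 2)
Function('u')(g, o) = -19 (Function('u')(g, o) = Add(-7, Mul(-4, 3)) = Add(-7, -12) = -19)
Add(Function('x')(12, Function('u')(1, C)), -1665) = Add(29, -1665) = -1636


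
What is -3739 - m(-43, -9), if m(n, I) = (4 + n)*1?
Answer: -3700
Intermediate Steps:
m(n, I) = 4 + n
-3739 - m(-43, -9) = -3739 - (4 - 43) = -3739 - 1*(-39) = -3739 + 39 = -3700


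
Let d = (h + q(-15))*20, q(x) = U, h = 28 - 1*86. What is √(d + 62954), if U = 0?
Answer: 3*√6866 ≈ 248.58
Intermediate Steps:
h = -58 (h = 28 - 86 = -58)
q(x) = 0
d = -1160 (d = (-58 + 0)*20 = -58*20 = -1160)
√(d + 62954) = √(-1160 + 62954) = √61794 = 3*√6866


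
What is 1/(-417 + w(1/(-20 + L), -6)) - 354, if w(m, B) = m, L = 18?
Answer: -295592/835 ≈ -354.00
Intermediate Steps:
1/(-417 + w(1/(-20 + L), -6)) - 354 = 1/(-417 + 1/(-20 + 18)) - 354 = 1/(-417 + 1/(-2)) - 354 = 1/(-417 - ½) - 354 = 1/(-835/2) - 354 = -2/835 - 354 = -295592/835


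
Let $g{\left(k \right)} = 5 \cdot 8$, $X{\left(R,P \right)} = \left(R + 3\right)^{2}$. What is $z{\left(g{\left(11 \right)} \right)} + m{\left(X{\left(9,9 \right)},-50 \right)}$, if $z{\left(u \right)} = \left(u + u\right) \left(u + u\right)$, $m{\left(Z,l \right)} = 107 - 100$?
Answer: $6407$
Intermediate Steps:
$X{\left(R,P \right)} = \left(3 + R\right)^{2}$
$m{\left(Z,l \right)} = 7$ ($m{\left(Z,l \right)} = 107 - 100 = 7$)
$g{\left(k \right)} = 40$
$z{\left(u \right)} = 4 u^{2}$ ($z{\left(u \right)} = 2 u 2 u = 4 u^{2}$)
$z{\left(g{\left(11 \right)} \right)} + m{\left(X{\left(9,9 \right)},-50 \right)} = 4 \cdot 40^{2} + 7 = 4 \cdot 1600 + 7 = 6400 + 7 = 6407$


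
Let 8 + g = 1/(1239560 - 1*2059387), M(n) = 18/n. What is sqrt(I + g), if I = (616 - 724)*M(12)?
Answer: I*sqrt(114259773507757)/819827 ≈ 13.038*I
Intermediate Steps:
g = -6558617/819827 (g = -8 + 1/(1239560 - 1*2059387) = -8 + 1/(1239560 - 2059387) = -8 + 1/(-819827) = -8 - 1/819827 = -6558617/819827 ≈ -8.0000)
I = -162 (I = (616 - 724)*(18/12) = -1944/12 = -108*3/2 = -162)
sqrt(I + g) = sqrt(-162 - 6558617/819827) = sqrt(-139370591/819827) = I*sqrt(114259773507757)/819827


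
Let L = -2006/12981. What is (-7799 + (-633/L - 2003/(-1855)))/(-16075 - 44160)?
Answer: 13774589937/224142265550 ≈ 0.061455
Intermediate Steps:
L = -2006/12981 (L = -2006*1/12981 = -2006/12981 ≈ -0.15453)
(-7799 + (-633/L - 2003/(-1855)))/(-16075 - 44160) = (-7799 + (-633/(-2006/12981) - 2003/(-1855)))/(-16075 - 44160) = (-7799 + (-633*(-12981/2006) - 2003*(-1/1855)))/(-60235) = (-7799 + (8216973/2006 + 2003/1855))*(-1/60235) = (-7799 + 15246502933/3721130)*(-1/60235) = -13774589937/3721130*(-1/60235) = 13774589937/224142265550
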